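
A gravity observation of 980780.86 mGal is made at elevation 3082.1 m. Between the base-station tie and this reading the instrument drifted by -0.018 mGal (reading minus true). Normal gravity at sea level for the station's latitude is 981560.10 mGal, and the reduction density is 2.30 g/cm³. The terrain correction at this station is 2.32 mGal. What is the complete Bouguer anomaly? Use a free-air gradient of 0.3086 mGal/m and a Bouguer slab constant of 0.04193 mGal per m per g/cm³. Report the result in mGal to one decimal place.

Drift-corrected reading = 980780.86 − (-0.018) = 980780.878 mGal
Free-air correction = 0.3086 × 3082.1 = 951.14 mGal
Free-air anomaly = 980780.878 − 981560.10 + (951.14) = 171.918 mGal
Bouguer slab correction = 0.04193 × 2.30 × 3082.1 = 297.23 mGal
Simple Bouguer anomaly = 171.918 − (297.23) = -125.312 mGal
Complete Bouguer anomaly = -125.312 + 2.32 = -122.992 mGal

-123.0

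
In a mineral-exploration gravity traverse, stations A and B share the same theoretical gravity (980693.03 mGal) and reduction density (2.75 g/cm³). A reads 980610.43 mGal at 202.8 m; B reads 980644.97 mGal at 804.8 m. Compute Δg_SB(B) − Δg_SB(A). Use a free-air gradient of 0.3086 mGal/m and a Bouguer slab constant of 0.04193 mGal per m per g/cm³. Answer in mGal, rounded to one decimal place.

Δg_SB(A) = 980610.43 − 980693.03 + 0.3086×202.8 − 0.04193×2.75×202.8 = -43.40 mGal
Δg_SB(B) = 980644.97 − 980693.03 + 0.3086×804.8 − 0.04193×2.75×804.8 = 107.50 mGal
Difference = 107.50 − (-43.40) = 150.90 mGal

150.9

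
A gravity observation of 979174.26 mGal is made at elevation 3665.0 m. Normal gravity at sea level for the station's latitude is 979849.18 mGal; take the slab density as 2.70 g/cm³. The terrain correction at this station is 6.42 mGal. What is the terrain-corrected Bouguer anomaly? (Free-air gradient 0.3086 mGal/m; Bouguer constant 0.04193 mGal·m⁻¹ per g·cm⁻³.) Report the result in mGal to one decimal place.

Free-air correction = 0.3086 × 3665.0 = 1131.02 mGal
Free-air anomaly = 979174.26 − 979849.18 + (1131.02) = 456.10 mGal
Bouguer slab correction = 0.04193 × 2.70 × 3665.0 = 414.92 mGal
Simple Bouguer anomaly = 456.10 − (414.92) = 41.18 mGal
Complete Bouguer anomaly = 41.18 + 6.42 = 47.60 mGal

47.6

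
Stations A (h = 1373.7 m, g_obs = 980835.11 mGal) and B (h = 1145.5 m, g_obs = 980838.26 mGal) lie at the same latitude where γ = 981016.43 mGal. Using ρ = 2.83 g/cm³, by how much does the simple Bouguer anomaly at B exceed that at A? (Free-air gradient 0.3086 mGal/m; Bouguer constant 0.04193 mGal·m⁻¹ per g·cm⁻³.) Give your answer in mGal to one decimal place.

-40.2

Δg_SB(A) = 980835.11 − 981016.43 + 0.3086×1373.7 − 0.04193×2.83×1373.7 = 79.60 mGal
Δg_SB(B) = 980838.26 − 981016.43 + 0.3086×1145.5 − 0.04193×2.83×1145.5 = 39.40 mGal
Difference = 39.40 − (79.60) = -40.20 mGal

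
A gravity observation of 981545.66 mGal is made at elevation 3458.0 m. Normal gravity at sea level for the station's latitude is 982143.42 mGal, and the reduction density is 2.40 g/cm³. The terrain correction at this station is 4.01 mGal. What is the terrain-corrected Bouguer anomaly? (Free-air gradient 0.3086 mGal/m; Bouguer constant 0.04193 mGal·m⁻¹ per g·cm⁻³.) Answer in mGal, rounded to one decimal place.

125.4

Free-air correction = 0.3086 × 3458.0 = 1067.14 mGal
Free-air anomaly = 981545.66 − 982143.42 + (1067.14) = 469.38 mGal
Bouguer slab correction = 0.04193 × 2.40 × 3458.0 = 347.99 mGal
Simple Bouguer anomaly = 469.38 − (347.99) = 121.39 mGal
Complete Bouguer anomaly = 121.39 + 4.01 = 125.40 mGal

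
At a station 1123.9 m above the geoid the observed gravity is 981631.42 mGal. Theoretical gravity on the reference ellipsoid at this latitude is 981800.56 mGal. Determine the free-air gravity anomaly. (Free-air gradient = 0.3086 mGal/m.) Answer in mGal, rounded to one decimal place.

Free-air correction = 0.3086 × 1123.9 = 346.84 mGal
Free-air anomaly = 981631.42 − 981800.56 + (346.84) = 177.70 mGal

177.7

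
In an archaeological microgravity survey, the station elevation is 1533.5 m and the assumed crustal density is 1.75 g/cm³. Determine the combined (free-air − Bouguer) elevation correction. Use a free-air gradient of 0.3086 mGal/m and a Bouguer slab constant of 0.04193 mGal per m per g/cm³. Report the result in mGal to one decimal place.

Combined gradient = 0.3086 − 0.04193 × 1.75 = 0.2352225 mGal/m
Combined elevation correction = 0.2352225 × 1533.5 = 360.7 mGal

360.7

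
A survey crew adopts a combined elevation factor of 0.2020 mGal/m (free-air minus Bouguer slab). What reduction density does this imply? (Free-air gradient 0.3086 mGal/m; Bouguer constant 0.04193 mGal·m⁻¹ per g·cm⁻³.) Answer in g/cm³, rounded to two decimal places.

0.2020 = 0.3086 − 0.04193 × ρ
ρ = (0.3086 − 0.2020) / 0.04193 = 2.54 g/cm³

2.54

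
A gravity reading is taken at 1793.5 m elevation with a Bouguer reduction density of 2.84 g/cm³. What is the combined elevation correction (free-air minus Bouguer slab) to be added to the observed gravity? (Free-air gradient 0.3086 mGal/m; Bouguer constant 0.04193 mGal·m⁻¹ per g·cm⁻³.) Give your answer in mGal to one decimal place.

Combined gradient = 0.3086 − 0.04193 × 2.84 = 0.1895188 mGal/m
Combined elevation correction = 0.1895188 × 1793.5 = 339.9 mGal

339.9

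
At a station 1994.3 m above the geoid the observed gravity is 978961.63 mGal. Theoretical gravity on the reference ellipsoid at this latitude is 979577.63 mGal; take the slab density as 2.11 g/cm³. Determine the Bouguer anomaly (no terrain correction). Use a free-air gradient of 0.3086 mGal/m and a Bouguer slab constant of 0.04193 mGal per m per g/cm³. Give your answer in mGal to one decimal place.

Free-air correction = 0.3086 × 1994.3 = 615.44 mGal
Free-air anomaly = 978961.63 − 979577.63 + (615.44) = -0.56 mGal
Bouguer slab correction = 0.04193 × 2.11 × 1994.3 = 176.44 mGal
Simple Bouguer anomaly = -0.56 − (176.44) = -177.00 mGal

-177.0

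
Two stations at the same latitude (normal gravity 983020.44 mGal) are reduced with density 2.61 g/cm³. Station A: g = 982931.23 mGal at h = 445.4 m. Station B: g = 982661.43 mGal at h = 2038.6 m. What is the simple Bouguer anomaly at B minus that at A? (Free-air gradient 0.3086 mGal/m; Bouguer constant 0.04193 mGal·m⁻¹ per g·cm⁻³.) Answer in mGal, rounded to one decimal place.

Δg_SB(A) = 982931.23 − 983020.44 + 0.3086×445.4 − 0.04193×2.61×445.4 = -0.50 mGal
Δg_SB(B) = 982661.43 − 983020.44 + 0.3086×2038.6 − 0.04193×2.61×2038.6 = 47.00 mGal
Difference = 47.00 − (-0.50) = 47.50 mGal

47.5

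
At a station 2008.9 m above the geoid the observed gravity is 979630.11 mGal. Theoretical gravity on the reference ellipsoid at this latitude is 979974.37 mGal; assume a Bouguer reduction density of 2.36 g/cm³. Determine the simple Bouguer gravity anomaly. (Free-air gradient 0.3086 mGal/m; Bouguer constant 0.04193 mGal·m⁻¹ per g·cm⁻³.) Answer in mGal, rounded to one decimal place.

76.9

Free-air correction = 0.3086 × 2008.9 = 619.95 mGal
Free-air anomaly = 979630.11 − 979974.37 + (619.95) = 275.69 mGal
Bouguer slab correction = 0.04193 × 2.36 × 2008.9 = 198.79 mGal
Simple Bouguer anomaly = 275.69 − (198.79) = 76.90 mGal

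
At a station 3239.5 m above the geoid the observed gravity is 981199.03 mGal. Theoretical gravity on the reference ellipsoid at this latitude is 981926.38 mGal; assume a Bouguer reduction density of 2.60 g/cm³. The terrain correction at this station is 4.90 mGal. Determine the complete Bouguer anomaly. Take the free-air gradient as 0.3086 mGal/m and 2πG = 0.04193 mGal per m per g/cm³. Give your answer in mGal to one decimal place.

-75.9

Free-air correction = 0.3086 × 3239.5 = 999.71 mGal
Free-air anomaly = 981199.03 − 981926.38 + (999.71) = 272.36 mGal
Bouguer slab correction = 0.04193 × 2.60 × 3239.5 = 353.16 mGal
Simple Bouguer anomaly = 272.36 − (353.16) = -80.80 mGal
Complete Bouguer anomaly = -80.80 + 4.90 = -75.90 mGal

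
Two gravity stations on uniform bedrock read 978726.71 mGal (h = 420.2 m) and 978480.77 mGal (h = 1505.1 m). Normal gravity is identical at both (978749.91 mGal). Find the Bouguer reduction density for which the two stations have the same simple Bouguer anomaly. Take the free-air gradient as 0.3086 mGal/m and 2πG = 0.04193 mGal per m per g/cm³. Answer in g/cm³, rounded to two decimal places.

Δg_obs = 978480.77 − 978726.71 = -245.94 mGal over Δh = 1505.1 − 420.2 = 1084.9 m
Equal Bouguer anomalies ⇒ Δg_obs + (0.3086 − 0.04193ρ)·Δh = 0
0.3086 − 0.04193ρ = −Δg_obs/Δh = 0.22669
ρ = (0.3086 − 0.22669) / 0.04193 = 1.95 g/cm³

1.95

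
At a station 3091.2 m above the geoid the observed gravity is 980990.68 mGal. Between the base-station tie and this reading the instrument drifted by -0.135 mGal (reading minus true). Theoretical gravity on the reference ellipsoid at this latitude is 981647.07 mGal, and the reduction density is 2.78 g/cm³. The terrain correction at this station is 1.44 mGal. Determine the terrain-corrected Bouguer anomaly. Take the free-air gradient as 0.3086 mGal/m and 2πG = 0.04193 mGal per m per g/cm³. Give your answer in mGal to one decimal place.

Drift-corrected reading = 980990.68 − (-0.135) = 980990.815 mGal
Free-air correction = 0.3086 × 3091.2 = 953.94 mGal
Free-air anomaly = 980990.815 − 981647.07 + (953.94) = 297.685 mGal
Bouguer slab correction = 0.04193 × 2.78 × 3091.2 = 360.33 mGal
Simple Bouguer anomaly = 297.685 − (360.33) = -62.645 mGal
Complete Bouguer anomaly = -62.645 + 1.44 = -61.205 mGal

-61.2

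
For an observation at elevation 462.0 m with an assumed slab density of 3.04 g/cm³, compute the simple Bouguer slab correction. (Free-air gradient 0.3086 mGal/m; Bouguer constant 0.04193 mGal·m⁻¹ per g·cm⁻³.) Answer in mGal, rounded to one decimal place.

Bouguer slab correction = 0.04193 × 3.04 × 462.0 = 58.9 mGal

58.9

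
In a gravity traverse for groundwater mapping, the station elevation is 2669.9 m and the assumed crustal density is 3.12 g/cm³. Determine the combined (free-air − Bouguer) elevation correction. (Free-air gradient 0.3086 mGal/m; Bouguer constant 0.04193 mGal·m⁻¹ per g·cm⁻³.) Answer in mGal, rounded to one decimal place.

474.7

Combined gradient = 0.3086 − 0.04193 × 3.12 = 0.1777784 mGal/m
Combined elevation correction = 0.1777784 × 2669.9 = 474.7 mGal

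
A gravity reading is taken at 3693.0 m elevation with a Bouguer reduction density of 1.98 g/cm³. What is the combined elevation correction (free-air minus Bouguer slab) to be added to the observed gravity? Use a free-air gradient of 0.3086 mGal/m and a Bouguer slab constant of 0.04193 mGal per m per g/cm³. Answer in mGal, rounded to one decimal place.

833.1

Combined gradient = 0.3086 − 0.04193 × 1.98 = 0.2255786 mGal/m
Combined elevation correction = 0.2255786 × 3693.0 = 833.1 mGal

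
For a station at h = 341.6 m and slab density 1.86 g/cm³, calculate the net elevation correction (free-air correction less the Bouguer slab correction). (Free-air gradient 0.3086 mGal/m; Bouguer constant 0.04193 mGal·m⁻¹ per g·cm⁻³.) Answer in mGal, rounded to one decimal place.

Combined gradient = 0.3086 − 0.04193 × 1.86 = 0.2306102 mGal/m
Combined elevation correction = 0.2306102 × 341.6 = 78.8 mGal

78.8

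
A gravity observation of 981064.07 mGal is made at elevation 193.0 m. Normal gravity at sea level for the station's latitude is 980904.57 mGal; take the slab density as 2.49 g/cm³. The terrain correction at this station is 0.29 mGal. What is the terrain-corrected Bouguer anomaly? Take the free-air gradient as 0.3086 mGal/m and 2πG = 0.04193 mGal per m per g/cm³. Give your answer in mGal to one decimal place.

199.2

Free-air correction = 0.3086 × 193.0 = 59.56 mGal
Free-air anomaly = 981064.07 − 980904.57 + (59.56) = 219.06 mGal
Bouguer slab correction = 0.04193 × 2.49 × 193.0 = 20.15 mGal
Simple Bouguer anomaly = 219.06 − (20.15) = 198.91 mGal
Complete Bouguer anomaly = 198.91 + 0.29 = 199.20 mGal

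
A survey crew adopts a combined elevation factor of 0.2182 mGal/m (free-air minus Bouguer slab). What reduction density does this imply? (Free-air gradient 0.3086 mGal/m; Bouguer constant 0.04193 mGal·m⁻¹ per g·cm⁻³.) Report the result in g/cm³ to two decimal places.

0.2182 = 0.3086 − 0.04193 × ρ
ρ = (0.3086 − 0.2182) / 0.04193 = 2.16 g/cm³

2.16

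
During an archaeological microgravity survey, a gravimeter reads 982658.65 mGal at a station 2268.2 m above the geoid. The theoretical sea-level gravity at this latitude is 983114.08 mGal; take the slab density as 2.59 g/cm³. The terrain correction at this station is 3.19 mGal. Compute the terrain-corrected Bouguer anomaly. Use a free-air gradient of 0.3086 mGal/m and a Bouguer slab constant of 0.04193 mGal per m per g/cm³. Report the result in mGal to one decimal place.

1.4

Free-air correction = 0.3086 × 2268.2 = 699.97 mGal
Free-air anomaly = 982658.65 − 983114.08 + (699.97) = 244.54 mGal
Bouguer slab correction = 0.04193 × 2.59 × 2268.2 = 246.32 mGal
Simple Bouguer anomaly = 244.54 − (246.32) = -1.78 mGal
Complete Bouguer anomaly = -1.78 + 3.19 = 1.41 mGal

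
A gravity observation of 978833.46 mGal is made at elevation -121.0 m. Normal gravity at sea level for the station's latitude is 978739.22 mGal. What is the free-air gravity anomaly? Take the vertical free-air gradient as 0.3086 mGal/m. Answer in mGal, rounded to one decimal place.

Free-air correction = 0.3086 × -121.0 = -37.34 mGal
Free-air anomaly = 978833.46 − 978739.22 + (-37.34) = 56.90 mGal

56.9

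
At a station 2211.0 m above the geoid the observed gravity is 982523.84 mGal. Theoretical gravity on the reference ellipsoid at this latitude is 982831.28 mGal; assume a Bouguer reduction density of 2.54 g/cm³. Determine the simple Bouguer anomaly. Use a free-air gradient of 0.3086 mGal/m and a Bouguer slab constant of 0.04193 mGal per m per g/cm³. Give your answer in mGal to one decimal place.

139.4

Free-air correction = 0.3086 × 2211.0 = 682.31 mGal
Free-air anomaly = 982523.84 − 982831.28 + (682.31) = 374.87 mGal
Bouguer slab correction = 0.04193 × 2.54 × 2211.0 = 235.48 mGal
Simple Bouguer anomaly = 374.87 − (235.48) = 139.39 mGal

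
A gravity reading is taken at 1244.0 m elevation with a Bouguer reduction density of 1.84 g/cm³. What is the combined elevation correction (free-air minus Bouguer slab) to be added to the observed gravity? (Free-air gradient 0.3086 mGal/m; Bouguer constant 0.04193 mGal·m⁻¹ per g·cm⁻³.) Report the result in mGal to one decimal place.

Combined gradient = 0.3086 − 0.04193 × 1.84 = 0.2314488 mGal/m
Combined elevation correction = 0.2314488 × 1244.0 = 287.9 mGal

287.9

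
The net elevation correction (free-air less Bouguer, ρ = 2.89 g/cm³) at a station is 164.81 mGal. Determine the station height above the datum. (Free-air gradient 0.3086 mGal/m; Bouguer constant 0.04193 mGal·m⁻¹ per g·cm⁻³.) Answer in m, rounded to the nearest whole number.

Combined gradient = 0.3086 − 0.04193 × 2.89 = 0.1874223 mGal/m
h = 164.81 / 0.1874223 = 879.35 m

879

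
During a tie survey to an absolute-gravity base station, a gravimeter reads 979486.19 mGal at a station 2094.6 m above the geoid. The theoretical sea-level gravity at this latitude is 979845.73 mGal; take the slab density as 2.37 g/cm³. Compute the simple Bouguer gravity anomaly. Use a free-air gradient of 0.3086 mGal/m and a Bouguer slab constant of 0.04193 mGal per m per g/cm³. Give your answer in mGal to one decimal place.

Free-air correction = 0.3086 × 2094.6 = 646.39 mGal
Free-air anomaly = 979486.19 − 979845.73 + (646.39) = 286.85 mGal
Bouguer slab correction = 0.04193 × 2.37 × 2094.6 = 208.15 mGal
Simple Bouguer anomaly = 286.85 − (208.15) = 78.70 mGal

78.7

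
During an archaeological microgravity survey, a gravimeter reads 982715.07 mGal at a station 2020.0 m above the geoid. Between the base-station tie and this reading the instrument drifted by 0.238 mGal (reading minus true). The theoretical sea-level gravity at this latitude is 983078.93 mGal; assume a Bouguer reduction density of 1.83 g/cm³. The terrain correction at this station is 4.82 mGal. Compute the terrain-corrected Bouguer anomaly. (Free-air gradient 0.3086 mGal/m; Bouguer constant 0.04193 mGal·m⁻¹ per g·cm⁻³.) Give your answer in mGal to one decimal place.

109.1

Drift-corrected reading = 982715.07 − (0.238) = 982714.832 mGal
Free-air correction = 0.3086 × 2020.0 = 623.37 mGal
Free-air anomaly = 982714.832 − 983078.93 + (623.37) = 259.272 mGal
Bouguer slab correction = 0.04193 × 1.83 × 2020.0 = 155.00 mGal
Simple Bouguer anomaly = 259.272 − (155.00) = 104.272 mGal
Complete Bouguer anomaly = 104.272 + 4.82 = 109.092 mGal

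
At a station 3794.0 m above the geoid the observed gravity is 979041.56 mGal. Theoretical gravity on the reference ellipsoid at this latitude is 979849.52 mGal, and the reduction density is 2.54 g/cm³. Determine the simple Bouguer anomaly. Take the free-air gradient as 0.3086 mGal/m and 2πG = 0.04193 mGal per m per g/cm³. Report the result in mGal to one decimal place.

-41.2

Free-air correction = 0.3086 × 3794.0 = 1170.83 mGal
Free-air anomaly = 979041.56 − 979849.52 + (1170.83) = 362.87 mGal
Bouguer slab correction = 0.04193 × 2.54 × 3794.0 = 404.07 mGal
Simple Bouguer anomaly = 362.87 − (404.07) = -41.20 mGal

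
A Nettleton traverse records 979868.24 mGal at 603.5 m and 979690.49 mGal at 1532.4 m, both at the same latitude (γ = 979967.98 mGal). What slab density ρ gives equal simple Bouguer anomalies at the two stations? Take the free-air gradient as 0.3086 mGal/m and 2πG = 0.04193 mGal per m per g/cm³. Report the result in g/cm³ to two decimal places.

Δg_obs = 979690.49 − 979868.24 = -177.75 mGal over Δh = 1532.4 − 603.5 = 928.9 m
Equal Bouguer anomalies ⇒ Δg_obs + (0.3086 − 0.04193ρ)·Δh = 0
0.3086 − 0.04193ρ = −Δg_obs/Δh = 0.19136
ρ = (0.3086 − 0.19136) / 0.04193 = 2.80 g/cm³

2.80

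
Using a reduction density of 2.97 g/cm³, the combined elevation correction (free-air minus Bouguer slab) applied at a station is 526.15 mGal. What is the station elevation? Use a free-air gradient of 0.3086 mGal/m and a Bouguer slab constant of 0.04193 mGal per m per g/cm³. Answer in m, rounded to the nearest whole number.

Combined gradient = 0.3086 − 0.04193 × 2.97 = 0.1840679 mGal/m
h = 526.15 / 0.1840679 = 2858.46 m

2858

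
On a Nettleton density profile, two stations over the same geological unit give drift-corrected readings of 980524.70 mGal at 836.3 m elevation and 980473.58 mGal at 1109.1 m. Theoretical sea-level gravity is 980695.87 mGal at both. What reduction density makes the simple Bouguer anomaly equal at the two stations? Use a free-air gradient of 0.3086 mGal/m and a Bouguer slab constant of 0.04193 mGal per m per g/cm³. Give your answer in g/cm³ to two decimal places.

Δg_obs = 980473.58 − 980524.70 = -51.12 mGal over Δh = 1109.1 − 836.3 = 272.8 m
Equal Bouguer anomalies ⇒ Δg_obs + (0.3086 − 0.04193ρ)·Δh = 0
0.3086 − 0.04193ρ = −Δg_obs/Δh = 0.18739
ρ = (0.3086 − 0.18739) / 0.04193 = 2.89 g/cm³

2.89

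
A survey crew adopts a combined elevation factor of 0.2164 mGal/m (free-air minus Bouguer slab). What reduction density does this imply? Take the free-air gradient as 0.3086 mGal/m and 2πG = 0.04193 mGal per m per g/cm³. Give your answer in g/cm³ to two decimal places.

0.2164 = 0.3086 − 0.04193 × ρ
ρ = (0.3086 − 0.2164) / 0.04193 = 2.20 g/cm³

2.20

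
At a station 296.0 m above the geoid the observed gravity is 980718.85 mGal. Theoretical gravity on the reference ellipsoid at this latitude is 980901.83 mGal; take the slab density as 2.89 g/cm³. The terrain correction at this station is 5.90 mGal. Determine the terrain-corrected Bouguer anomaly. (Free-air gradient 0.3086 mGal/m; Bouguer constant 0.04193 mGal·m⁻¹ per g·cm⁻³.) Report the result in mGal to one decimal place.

-121.6

Free-air correction = 0.3086 × 296.0 = 91.35 mGal
Free-air anomaly = 980718.85 − 980901.83 + (91.35) = -91.63 mGal
Bouguer slab correction = 0.04193 × 2.89 × 296.0 = 35.87 mGal
Simple Bouguer anomaly = -91.63 − (35.87) = -127.50 mGal
Complete Bouguer anomaly = -127.50 + 5.90 = -121.60 mGal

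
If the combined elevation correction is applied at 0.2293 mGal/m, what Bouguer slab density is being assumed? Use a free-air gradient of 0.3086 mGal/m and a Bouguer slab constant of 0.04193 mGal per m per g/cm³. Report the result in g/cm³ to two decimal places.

0.2293 = 0.3086 − 0.04193 × ρ
ρ = (0.3086 − 0.2293) / 0.04193 = 1.89 g/cm³

1.89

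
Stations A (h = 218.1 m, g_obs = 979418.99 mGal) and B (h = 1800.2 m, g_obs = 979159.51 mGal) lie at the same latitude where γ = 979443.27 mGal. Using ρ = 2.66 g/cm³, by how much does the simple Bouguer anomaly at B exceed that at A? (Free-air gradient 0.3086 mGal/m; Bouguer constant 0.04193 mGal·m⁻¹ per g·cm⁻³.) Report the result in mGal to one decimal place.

52.3

Δg_SB(A) = 979418.99 − 979443.27 + 0.3086×218.1 − 0.04193×2.66×218.1 = 18.70 mGal
Δg_SB(B) = 979159.51 − 979443.27 + 0.3086×1800.2 − 0.04193×2.66×1800.2 = 71.00 mGal
Difference = 71.00 − (18.70) = 52.30 mGal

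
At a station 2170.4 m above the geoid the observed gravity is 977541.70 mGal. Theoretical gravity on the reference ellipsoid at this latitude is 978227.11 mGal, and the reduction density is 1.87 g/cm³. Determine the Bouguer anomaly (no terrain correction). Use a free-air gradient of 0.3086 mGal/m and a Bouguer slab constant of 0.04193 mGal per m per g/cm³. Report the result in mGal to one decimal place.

-185.8

Free-air correction = 0.3086 × 2170.4 = 669.79 mGal
Free-air anomaly = 977541.70 − 978227.11 + (669.79) = -15.62 mGal
Bouguer slab correction = 0.04193 × 1.87 × 2170.4 = 170.18 mGal
Simple Bouguer anomaly = -15.62 − (170.18) = -185.80 mGal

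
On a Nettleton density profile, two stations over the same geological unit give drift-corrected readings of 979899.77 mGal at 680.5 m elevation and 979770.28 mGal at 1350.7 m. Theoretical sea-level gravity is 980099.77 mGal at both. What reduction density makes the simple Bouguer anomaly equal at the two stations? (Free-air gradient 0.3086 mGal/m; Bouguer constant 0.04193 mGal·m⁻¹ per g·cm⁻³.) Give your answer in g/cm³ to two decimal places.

2.75

Δg_obs = 979770.28 − 979899.77 = -129.49 mGal over Δh = 1350.7 − 680.5 = 670.2 m
Equal Bouguer anomalies ⇒ Δg_obs + (0.3086 − 0.04193ρ)·Δh = 0
0.3086 − 0.04193ρ = −Δg_obs/Δh = 0.19321
ρ = (0.3086 − 0.19321) / 0.04193 = 2.75 g/cm³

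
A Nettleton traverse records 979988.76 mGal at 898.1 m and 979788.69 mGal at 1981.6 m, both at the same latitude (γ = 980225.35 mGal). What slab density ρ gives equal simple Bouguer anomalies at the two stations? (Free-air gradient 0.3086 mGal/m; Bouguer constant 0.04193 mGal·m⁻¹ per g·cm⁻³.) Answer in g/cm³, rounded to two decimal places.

Δg_obs = 979788.69 − 979988.76 = -200.07 mGal over Δh = 1981.6 − 898.1 = 1083.5 m
Equal Bouguer anomalies ⇒ Δg_obs + (0.3086 − 0.04193ρ)·Δh = 0
0.3086 − 0.04193ρ = −Δg_obs/Δh = 0.18465
ρ = (0.3086 − 0.18465) / 0.04193 = 2.96 g/cm³

2.96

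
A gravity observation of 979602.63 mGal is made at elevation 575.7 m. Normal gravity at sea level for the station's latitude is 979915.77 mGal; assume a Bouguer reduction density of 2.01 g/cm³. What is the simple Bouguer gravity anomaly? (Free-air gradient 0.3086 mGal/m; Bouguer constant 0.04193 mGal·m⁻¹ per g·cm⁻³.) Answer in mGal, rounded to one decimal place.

Free-air correction = 0.3086 × 575.7 = 177.66 mGal
Free-air anomaly = 979602.63 − 979915.77 + (177.66) = -135.48 mGal
Bouguer slab correction = 0.04193 × 2.01 × 575.7 = 48.52 mGal
Simple Bouguer anomaly = -135.48 − (48.52) = -184.00 mGal

-184.0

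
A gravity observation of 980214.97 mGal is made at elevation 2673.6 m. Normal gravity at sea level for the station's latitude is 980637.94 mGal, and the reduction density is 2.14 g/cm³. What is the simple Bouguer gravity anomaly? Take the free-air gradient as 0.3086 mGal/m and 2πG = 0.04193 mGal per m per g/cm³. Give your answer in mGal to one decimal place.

162.2

Free-air correction = 0.3086 × 2673.6 = 825.07 mGal
Free-air anomaly = 980214.97 − 980637.94 + (825.07) = 402.10 mGal
Bouguer slab correction = 0.04193 × 2.14 × 2673.6 = 239.90 mGal
Simple Bouguer anomaly = 402.10 − (239.90) = 162.20 mGal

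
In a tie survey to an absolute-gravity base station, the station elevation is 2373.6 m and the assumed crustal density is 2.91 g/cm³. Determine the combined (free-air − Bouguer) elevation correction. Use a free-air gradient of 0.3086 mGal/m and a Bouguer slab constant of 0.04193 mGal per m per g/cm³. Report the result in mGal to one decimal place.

442.9

Combined gradient = 0.3086 − 0.04193 × 2.91 = 0.1865837 mGal/m
Combined elevation correction = 0.1865837 × 2373.6 = 442.9 mGal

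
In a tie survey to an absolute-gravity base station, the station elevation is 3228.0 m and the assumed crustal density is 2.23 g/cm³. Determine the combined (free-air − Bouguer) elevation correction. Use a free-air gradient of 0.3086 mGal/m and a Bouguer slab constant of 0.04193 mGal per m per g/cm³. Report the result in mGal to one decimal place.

694.3

Combined gradient = 0.3086 − 0.04193 × 2.23 = 0.2150961 mGal/m
Combined elevation correction = 0.2150961 × 3228.0 = 694.3 mGal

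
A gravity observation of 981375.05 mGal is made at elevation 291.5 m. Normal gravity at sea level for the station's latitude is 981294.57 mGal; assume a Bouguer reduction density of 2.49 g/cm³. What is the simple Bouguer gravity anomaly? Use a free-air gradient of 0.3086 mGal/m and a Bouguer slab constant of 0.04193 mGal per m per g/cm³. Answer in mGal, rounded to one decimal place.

Free-air correction = 0.3086 × 291.5 = 89.96 mGal
Free-air anomaly = 981375.05 − 981294.57 + (89.96) = 170.44 mGal
Bouguer slab correction = 0.04193 × 2.49 × 291.5 = 30.43 mGal
Simple Bouguer anomaly = 170.44 − (30.43) = 140.01 mGal

140.0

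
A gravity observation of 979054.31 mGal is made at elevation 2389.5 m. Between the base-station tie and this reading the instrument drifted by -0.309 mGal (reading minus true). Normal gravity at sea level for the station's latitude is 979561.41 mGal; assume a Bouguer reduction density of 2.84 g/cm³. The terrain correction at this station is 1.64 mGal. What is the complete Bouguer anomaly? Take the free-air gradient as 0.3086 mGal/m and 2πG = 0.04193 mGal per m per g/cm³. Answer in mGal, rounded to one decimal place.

Drift-corrected reading = 979054.31 − (-0.309) = 979054.619 mGal
Free-air correction = 0.3086 × 2389.5 = 737.40 mGal
Free-air anomaly = 979054.619 − 979561.41 + (737.40) = 230.609 mGal
Bouguer slab correction = 0.04193 × 2.84 × 2389.5 = 284.54 mGal
Simple Bouguer anomaly = 230.609 − (284.54) = -53.931 mGal
Complete Bouguer anomaly = -53.931 + 1.64 = -52.291 mGal

-52.3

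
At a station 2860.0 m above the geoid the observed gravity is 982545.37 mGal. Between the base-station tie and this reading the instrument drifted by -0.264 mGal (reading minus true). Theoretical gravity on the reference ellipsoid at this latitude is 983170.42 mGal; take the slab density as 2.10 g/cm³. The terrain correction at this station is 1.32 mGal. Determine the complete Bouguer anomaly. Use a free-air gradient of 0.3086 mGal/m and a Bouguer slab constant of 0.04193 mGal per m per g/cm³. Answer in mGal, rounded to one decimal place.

Drift-corrected reading = 982545.37 − (-0.264) = 982545.634 mGal
Free-air correction = 0.3086 × 2860.0 = 882.60 mGal
Free-air anomaly = 982545.634 − 983170.42 + (882.60) = 257.814 mGal
Bouguer slab correction = 0.04193 × 2.10 × 2860.0 = 251.83 mGal
Simple Bouguer anomaly = 257.814 − (251.83) = 5.984 mGal
Complete Bouguer anomaly = 5.984 + 1.32 = 7.304 mGal

7.3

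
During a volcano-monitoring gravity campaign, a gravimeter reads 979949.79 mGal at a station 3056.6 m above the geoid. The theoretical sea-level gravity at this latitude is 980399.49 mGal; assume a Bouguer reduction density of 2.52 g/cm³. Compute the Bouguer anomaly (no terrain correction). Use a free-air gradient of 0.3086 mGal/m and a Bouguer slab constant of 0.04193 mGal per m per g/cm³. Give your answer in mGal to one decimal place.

Free-air correction = 0.3086 × 3056.6 = 943.27 mGal
Free-air anomaly = 979949.79 − 980399.49 + (943.27) = 493.57 mGal
Bouguer slab correction = 0.04193 × 2.52 × 3056.6 = 322.97 mGal
Simple Bouguer anomaly = 493.57 − (322.97) = 170.60 mGal

170.6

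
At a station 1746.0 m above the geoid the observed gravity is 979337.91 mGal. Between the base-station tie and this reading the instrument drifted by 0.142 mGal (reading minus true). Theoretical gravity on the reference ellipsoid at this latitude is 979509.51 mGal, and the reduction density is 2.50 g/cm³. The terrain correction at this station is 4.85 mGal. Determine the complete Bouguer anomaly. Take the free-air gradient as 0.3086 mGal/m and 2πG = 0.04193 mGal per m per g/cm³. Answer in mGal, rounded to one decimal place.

Drift-corrected reading = 979337.91 − (0.142) = 979337.768 mGal
Free-air correction = 0.3086 × 1746.0 = 538.82 mGal
Free-air anomaly = 979337.768 − 979509.51 + (538.82) = 367.078 mGal
Bouguer slab correction = 0.04193 × 2.50 × 1746.0 = 183.02 mGal
Simple Bouguer anomaly = 367.078 − (183.02) = 184.058 mGal
Complete Bouguer anomaly = 184.058 + 4.85 = 188.908 mGal

188.9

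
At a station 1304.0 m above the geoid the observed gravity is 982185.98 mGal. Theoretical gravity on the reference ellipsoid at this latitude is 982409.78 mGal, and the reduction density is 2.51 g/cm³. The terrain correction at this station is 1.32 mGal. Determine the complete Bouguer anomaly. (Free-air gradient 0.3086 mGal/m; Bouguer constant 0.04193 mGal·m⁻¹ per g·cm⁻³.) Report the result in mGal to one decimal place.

Free-air correction = 0.3086 × 1304.0 = 402.41 mGal
Free-air anomaly = 982185.98 − 982409.78 + (402.41) = 178.61 mGal
Bouguer slab correction = 0.04193 × 2.51 × 1304.0 = 137.24 mGal
Simple Bouguer anomaly = 178.61 − (137.24) = 41.37 mGal
Complete Bouguer anomaly = 41.37 + 1.32 = 42.69 mGal

42.7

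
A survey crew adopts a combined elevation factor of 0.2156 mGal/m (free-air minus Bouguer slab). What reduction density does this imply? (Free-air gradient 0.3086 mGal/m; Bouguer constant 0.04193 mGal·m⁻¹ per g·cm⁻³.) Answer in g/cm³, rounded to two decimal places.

2.22

0.2156 = 0.3086 − 0.04193 × ρ
ρ = (0.3086 − 0.2156) / 0.04193 = 2.22 g/cm³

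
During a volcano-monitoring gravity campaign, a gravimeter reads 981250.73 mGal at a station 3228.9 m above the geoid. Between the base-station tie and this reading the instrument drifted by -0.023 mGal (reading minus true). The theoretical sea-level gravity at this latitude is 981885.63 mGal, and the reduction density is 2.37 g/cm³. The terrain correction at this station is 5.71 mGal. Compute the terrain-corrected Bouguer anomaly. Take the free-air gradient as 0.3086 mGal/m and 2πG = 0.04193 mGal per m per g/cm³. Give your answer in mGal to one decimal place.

46.4

Drift-corrected reading = 981250.73 − (-0.023) = 981250.753 mGal
Free-air correction = 0.3086 × 3228.9 = 996.44 mGal
Free-air anomaly = 981250.753 − 981885.63 + (996.44) = 361.563 mGal
Bouguer slab correction = 0.04193 × 2.37 × 3228.9 = 320.87 mGal
Simple Bouguer anomaly = 361.563 − (320.87) = 40.693 mGal
Complete Bouguer anomaly = 40.693 + 5.71 = 46.403 mGal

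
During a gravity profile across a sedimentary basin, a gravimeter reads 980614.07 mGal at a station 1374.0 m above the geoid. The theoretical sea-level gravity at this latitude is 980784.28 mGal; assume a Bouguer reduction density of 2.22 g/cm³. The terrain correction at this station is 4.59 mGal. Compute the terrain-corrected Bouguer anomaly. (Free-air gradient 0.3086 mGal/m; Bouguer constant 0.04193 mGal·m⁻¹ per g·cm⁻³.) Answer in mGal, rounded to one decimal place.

Free-air correction = 0.3086 × 1374.0 = 424.02 mGal
Free-air anomaly = 980614.07 − 980784.28 + (424.02) = 253.81 mGal
Bouguer slab correction = 0.04193 × 2.22 × 1374.0 = 127.90 mGal
Simple Bouguer anomaly = 253.81 − (127.90) = 125.91 mGal
Complete Bouguer anomaly = 125.91 + 4.59 = 130.50 mGal

130.5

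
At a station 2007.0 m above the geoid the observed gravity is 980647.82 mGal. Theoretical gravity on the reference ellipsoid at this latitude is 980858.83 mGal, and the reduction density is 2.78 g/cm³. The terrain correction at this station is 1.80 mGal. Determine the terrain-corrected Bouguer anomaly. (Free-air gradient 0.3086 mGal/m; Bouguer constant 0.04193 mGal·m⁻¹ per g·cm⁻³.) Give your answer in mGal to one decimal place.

Free-air correction = 0.3086 × 2007.0 = 619.36 mGal
Free-air anomaly = 980647.82 − 980858.83 + (619.36) = 408.35 mGal
Bouguer slab correction = 0.04193 × 2.78 × 2007.0 = 233.95 mGal
Simple Bouguer anomaly = 408.35 − (233.95) = 174.40 mGal
Complete Bouguer anomaly = 174.40 + 1.80 = 176.20 mGal

176.2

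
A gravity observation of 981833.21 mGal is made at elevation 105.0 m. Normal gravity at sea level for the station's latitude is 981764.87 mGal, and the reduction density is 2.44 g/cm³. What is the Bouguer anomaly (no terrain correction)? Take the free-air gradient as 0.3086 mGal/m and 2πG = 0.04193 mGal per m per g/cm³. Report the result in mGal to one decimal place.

90.0

Free-air correction = 0.3086 × 105.0 = 32.40 mGal
Free-air anomaly = 981833.21 − 981764.87 + (32.40) = 100.74 mGal
Bouguer slab correction = 0.04193 × 2.44 × 105.0 = 10.74 mGal
Simple Bouguer anomaly = 100.74 − (10.74) = 90.00 mGal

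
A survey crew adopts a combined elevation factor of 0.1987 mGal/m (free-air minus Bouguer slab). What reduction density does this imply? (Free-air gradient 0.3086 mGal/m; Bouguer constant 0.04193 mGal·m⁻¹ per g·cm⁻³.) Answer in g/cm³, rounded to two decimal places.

2.62

0.1987 = 0.3086 − 0.04193 × ρ
ρ = (0.3086 − 0.1987) / 0.04193 = 2.62 g/cm³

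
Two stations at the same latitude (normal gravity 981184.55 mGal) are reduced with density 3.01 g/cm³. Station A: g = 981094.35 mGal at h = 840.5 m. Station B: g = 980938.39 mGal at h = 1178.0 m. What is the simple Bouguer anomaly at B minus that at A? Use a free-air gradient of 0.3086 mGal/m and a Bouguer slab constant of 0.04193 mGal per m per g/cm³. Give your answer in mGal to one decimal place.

-94.4

Δg_SB(A) = 981094.35 − 981184.55 + 0.3086×840.5 − 0.04193×3.01×840.5 = 63.10 mGal
Δg_SB(B) = 980938.39 − 981184.55 + 0.3086×1178.0 − 0.04193×3.01×1178.0 = -31.30 mGal
Difference = -31.30 − (63.10) = -94.40 mGal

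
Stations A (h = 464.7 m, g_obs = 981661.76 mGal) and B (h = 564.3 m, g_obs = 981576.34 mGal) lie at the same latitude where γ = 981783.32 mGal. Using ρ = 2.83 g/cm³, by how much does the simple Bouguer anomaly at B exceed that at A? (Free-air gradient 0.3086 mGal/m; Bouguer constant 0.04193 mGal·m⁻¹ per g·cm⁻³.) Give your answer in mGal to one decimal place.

Δg_SB(A) = 981661.76 − 981783.32 + 0.3086×464.7 − 0.04193×2.83×464.7 = -33.30 mGal
Δg_SB(B) = 981576.34 − 981783.32 + 0.3086×564.3 − 0.04193×2.83×564.3 = -99.80 mGal
Difference = -99.80 − (-33.30) = -66.50 mGal

-66.5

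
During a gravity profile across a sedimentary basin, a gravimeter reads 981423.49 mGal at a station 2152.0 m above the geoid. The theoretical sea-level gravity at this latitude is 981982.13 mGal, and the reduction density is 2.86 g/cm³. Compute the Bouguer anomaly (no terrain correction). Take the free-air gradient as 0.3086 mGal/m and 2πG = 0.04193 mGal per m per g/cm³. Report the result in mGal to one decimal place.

Free-air correction = 0.3086 × 2152.0 = 664.11 mGal
Free-air anomaly = 981423.49 − 981982.13 + (664.11) = 105.47 mGal
Bouguer slab correction = 0.04193 × 2.86 × 2152.0 = 258.07 mGal
Simple Bouguer anomaly = 105.47 − (258.07) = -152.60 mGal

-152.6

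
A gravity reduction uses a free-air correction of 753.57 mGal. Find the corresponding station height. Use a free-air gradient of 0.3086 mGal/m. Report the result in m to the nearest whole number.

2442

h = 753.57 / 0.3086 = 2441.90 m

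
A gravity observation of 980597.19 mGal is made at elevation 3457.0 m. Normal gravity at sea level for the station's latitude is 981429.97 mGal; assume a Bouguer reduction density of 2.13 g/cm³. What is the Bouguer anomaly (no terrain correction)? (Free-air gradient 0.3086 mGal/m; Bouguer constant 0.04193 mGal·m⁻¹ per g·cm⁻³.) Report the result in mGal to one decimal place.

-74.7

Free-air correction = 0.3086 × 3457.0 = 1066.83 mGal
Free-air anomaly = 980597.19 − 981429.97 + (1066.83) = 234.05 mGal
Bouguer slab correction = 0.04193 × 2.13 × 3457.0 = 308.75 mGal
Simple Bouguer anomaly = 234.05 − (308.75) = -74.70 mGal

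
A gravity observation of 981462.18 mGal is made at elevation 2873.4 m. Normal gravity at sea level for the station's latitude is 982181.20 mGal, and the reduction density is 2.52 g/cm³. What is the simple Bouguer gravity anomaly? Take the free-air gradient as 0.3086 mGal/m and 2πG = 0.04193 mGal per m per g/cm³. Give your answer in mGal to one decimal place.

-135.9

Free-air correction = 0.3086 × 2873.4 = 886.73 mGal
Free-air anomaly = 981462.18 − 982181.20 + (886.73) = 167.71 mGal
Bouguer slab correction = 0.04193 × 2.52 × 2873.4 = 303.61 mGal
Simple Bouguer anomaly = 167.71 − (303.61) = -135.90 mGal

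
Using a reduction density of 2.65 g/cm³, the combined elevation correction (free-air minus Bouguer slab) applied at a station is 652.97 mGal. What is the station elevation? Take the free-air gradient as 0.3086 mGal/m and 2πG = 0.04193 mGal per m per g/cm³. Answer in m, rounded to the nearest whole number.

Combined gradient = 0.3086 − 0.04193 × 2.65 = 0.1974855 mGal/m
h = 652.97 / 0.1974855 = 3306.42 m

3306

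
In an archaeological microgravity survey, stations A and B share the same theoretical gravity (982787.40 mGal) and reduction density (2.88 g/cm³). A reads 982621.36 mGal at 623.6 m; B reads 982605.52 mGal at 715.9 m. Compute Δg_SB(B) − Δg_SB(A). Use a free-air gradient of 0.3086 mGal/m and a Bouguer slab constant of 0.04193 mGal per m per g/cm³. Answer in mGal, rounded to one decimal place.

Δg_SB(A) = 982621.36 − 982787.40 + 0.3086×623.6 − 0.04193×2.88×623.6 = -48.90 mGal
Δg_SB(B) = 982605.52 − 982787.40 + 0.3086×715.9 − 0.04193×2.88×715.9 = -47.40 mGal
Difference = -47.40 − (-48.90) = 1.50 mGal

1.5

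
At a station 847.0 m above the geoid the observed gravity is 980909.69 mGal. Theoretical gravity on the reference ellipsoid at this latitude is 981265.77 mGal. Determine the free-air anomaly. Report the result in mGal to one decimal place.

-94.7

Free-air correction = 0.3086 × 847.0 = 261.38 mGal
Free-air anomaly = 980909.69 − 981265.77 + (261.38) = -94.70 mGal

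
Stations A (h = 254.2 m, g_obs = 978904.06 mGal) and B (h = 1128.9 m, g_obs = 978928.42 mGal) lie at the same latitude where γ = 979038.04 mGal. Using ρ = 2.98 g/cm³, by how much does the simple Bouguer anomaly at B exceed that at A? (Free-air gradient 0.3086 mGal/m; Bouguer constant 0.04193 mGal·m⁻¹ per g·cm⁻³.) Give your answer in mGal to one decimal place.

185.0

Δg_SB(A) = 978904.06 − 979038.04 + 0.3086×254.2 − 0.04193×2.98×254.2 = -87.30 mGal
Δg_SB(B) = 978928.42 − 979038.04 + 0.3086×1128.9 − 0.04193×2.98×1128.9 = 97.70 mGal
Difference = 97.70 − (-87.30) = 185.00 mGal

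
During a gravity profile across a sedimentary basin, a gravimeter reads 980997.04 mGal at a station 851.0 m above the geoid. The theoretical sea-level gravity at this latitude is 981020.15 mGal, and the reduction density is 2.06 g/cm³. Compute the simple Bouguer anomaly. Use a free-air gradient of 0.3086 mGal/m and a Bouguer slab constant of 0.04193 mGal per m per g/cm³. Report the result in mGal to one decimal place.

Free-air correction = 0.3086 × 851.0 = 262.62 mGal
Free-air anomaly = 980997.04 − 981020.15 + (262.62) = 239.51 mGal
Bouguer slab correction = 0.04193 × 2.06 × 851.0 = 73.51 mGal
Simple Bouguer anomaly = 239.51 − (73.51) = 166.00 mGal

166.0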